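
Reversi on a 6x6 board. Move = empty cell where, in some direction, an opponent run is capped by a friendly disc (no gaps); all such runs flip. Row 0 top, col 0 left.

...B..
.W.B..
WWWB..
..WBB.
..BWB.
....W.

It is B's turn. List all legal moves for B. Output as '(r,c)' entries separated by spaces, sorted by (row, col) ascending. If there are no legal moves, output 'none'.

(0,0): flips 2 -> legal
(0,1): no bracket -> illegal
(0,2): no bracket -> illegal
(1,0): no bracket -> illegal
(1,2): flips 2 -> legal
(3,0): no bracket -> illegal
(3,1): flips 2 -> legal
(4,1): flips 1 -> legal
(4,5): no bracket -> illegal
(5,2): flips 1 -> legal
(5,3): flips 1 -> legal
(5,5): no bracket -> illegal

Answer: (0,0) (1,2) (3,1) (4,1) (5,2) (5,3)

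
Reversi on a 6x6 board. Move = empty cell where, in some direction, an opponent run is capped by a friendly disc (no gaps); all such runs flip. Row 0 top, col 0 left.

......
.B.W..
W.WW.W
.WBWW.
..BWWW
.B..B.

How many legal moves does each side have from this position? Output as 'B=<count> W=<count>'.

-- B to move --
(0,2): no bracket -> illegal
(0,3): no bracket -> illegal
(0,4): no bracket -> illegal
(1,0): no bracket -> illegal
(1,2): flips 1 -> legal
(1,4): flips 1 -> legal
(1,5): no bracket -> illegal
(2,1): no bracket -> illegal
(2,4): flips 3 -> legal
(3,0): flips 1 -> legal
(3,5): flips 2 -> legal
(4,0): no bracket -> illegal
(4,1): no bracket -> illegal
(5,2): no bracket -> illegal
(5,3): no bracket -> illegal
(5,5): flips 3 -> legal
B mobility = 6
-- W to move --
(0,0): flips 1 -> legal
(0,1): no bracket -> illegal
(0,2): flips 1 -> legal
(1,0): no bracket -> illegal
(1,2): no bracket -> illegal
(2,1): flips 1 -> legal
(4,0): no bracket -> illegal
(4,1): flips 2 -> legal
(5,0): no bracket -> illegal
(5,2): flips 2 -> legal
(5,3): flips 1 -> legal
(5,5): no bracket -> illegal
W mobility = 6

Answer: B=6 W=6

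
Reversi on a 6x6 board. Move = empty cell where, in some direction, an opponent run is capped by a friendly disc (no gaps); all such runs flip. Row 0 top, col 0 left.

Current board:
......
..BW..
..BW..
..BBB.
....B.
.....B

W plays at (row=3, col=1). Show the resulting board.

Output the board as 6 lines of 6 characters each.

Place W at (3,1); scan 8 dirs for brackets.
Dir NW: first cell '.' (not opp) -> no flip
Dir N: first cell '.' (not opp) -> no flip
Dir NE: opp run (2,2) capped by W -> flip
Dir W: first cell '.' (not opp) -> no flip
Dir E: opp run (3,2) (3,3) (3,4), next='.' -> no flip
Dir SW: first cell '.' (not opp) -> no flip
Dir S: first cell '.' (not opp) -> no flip
Dir SE: first cell '.' (not opp) -> no flip
All flips: (2,2)

Answer: ......
..BW..
..WW..
.WBBB.
....B.
.....B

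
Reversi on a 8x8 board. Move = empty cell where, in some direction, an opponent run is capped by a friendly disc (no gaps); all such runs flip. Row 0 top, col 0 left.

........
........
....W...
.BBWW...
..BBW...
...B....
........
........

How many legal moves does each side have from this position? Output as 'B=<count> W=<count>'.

-- B to move --
(1,3): no bracket -> illegal
(1,4): no bracket -> illegal
(1,5): flips 2 -> legal
(2,2): no bracket -> illegal
(2,3): flips 1 -> legal
(2,5): flips 1 -> legal
(3,5): flips 3 -> legal
(4,5): flips 1 -> legal
(5,4): no bracket -> illegal
(5,5): no bracket -> illegal
B mobility = 5
-- W to move --
(2,0): no bracket -> illegal
(2,1): no bracket -> illegal
(2,2): no bracket -> illegal
(2,3): no bracket -> illegal
(3,0): flips 2 -> legal
(4,0): no bracket -> illegal
(4,1): flips 2 -> legal
(5,1): flips 1 -> legal
(5,2): flips 1 -> legal
(5,4): no bracket -> illegal
(6,2): flips 1 -> legal
(6,3): flips 2 -> legal
(6,4): no bracket -> illegal
W mobility = 6

Answer: B=5 W=6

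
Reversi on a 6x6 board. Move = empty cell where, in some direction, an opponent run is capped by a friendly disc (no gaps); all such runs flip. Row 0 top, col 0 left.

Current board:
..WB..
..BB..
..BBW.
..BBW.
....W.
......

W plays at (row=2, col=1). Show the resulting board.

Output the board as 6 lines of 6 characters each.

Place W at (2,1); scan 8 dirs for brackets.
Dir NW: first cell '.' (not opp) -> no flip
Dir N: first cell '.' (not opp) -> no flip
Dir NE: opp run (1,2) (0,3), next=edge -> no flip
Dir W: first cell '.' (not opp) -> no flip
Dir E: opp run (2,2) (2,3) capped by W -> flip
Dir SW: first cell '.' (not opp) -> no flip
Dir S: first cell '.' (not opp) -> no flip
Dir SE: opp run (3,2), next='.' -> no flip
All flips: (2,2) (2,3)

Answer: ..WB..
..BB..
.WWWW.
..BBW.
....W.
......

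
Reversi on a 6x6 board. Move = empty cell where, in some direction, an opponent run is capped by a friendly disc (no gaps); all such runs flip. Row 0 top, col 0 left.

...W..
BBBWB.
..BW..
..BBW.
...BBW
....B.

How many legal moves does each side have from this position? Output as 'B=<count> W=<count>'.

Answer: B=4 W=10

Derivation:
-- B to move --
(0,2): no bracket -> illegal
(0,4): flips 1 -> legal
(2,4): flips 2 -> legal
(2,5): flips 1 -> legal
(3,5): flips 1 -> legal
(5,5): no bracket -> illegal
B mobility = 4
-- W to move --
(0,0): no bracket -> illegal
(0,1): flips 1 -> legal
(0,2): no bracket -> illegal
(0,4): no bracket -> illegal
(0,5): flips 1 -> legal
(1,5): flips 1 -> legal
(2,0): no bracket -> illegal
(2,1): flips 2 -> legal
(2,4): no bracket -> illegal
(2,5): flips 1 -> legal
(3,1): flips 3 -> legal
(3,5): no bracket -> illegal
(4,1): flips 1 -> legal
(4,2): flips 2 -> legal
(5,2): flips 1 -> legal
(5,3): flips 2 -> legal
(5,5): no bracket -> illegal
W mobility = 10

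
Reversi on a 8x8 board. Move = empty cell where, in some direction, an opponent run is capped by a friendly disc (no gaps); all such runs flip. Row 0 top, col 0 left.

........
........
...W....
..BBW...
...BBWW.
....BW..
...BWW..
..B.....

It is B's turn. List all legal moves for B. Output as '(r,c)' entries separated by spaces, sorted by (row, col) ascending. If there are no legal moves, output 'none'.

Answer: (1,3) (1,4) (2,4) (2,5) (3,5) (3,6) (4,7) (5,6) (6,6) (7,4) (7,6)

Derivation:
(1,2): no bracket -> illegal
(1,3): flips 1 -> legal
(1,4): flips 1 -> legal
(2,2): no bracket -> illegal
(2,4): flips 1 -> legal
(2,5): flips 1 -> legal
(3,5): flips 1 -> legal
(3,6): flips 1 -> legal
(3,7): no bracket -> illegal
(4,7): flips 2 -> legal
(5,3): no bracket -> illegal
(5,6): flips 1 -> legal
(5,7): no bracket -> illegal
(6,6): flips 3 -> legal
(7,3): no bracket -> illegal
(7,4): flips 1 -> legal
(7,5): no bracket -> illegal
(7,6): flips 1 -> legal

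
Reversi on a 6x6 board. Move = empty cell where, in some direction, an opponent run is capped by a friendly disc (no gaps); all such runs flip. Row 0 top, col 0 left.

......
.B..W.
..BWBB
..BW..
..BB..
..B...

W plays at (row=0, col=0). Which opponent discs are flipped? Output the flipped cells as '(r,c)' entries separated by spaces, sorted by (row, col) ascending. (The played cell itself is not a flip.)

Dir NW: edge -> no flip
Dir N: edge -> no flip
Dir NE: edge -> no flip
Dir W: edge -> no flip
Dir E: first cell '.' (not opp) -> no flip
Dir SW: edge -> no flip
Dir S: first cell '.' (not opp) -> no flip
Dir SE: opp run (1,1) (2,2) capped by W -> flip

Answer: (1,1) (2,2)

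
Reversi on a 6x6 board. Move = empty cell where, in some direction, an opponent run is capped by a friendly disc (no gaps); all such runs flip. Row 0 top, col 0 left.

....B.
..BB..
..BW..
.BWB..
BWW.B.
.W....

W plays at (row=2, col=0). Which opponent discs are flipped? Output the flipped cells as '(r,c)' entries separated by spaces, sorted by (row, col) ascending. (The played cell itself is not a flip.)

Answer: (3,1)

Derivation:
Dir NW: edge -> no flip
Dir N: first cell '.' (not opp) -> no flip
Dir NE: first cell '.' (not opp) -> no flip
Dir W: edge -> no flip
Dir E: first cell '.' (not opp) -> no flip
Dir SW: edge -> no flip
Dir S: first cell '.' (not opp) -> no flip
Dir SE: opp run (3,1) capped by W -> flip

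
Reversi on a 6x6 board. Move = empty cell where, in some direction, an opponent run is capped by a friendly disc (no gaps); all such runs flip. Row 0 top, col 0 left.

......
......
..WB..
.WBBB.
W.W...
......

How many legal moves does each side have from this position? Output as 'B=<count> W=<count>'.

Answer: B=6 W=3

Derivation:
-- B to move --
(1,1): flips 1 -> legal
(1,2): flips 1 -> legal
(1,3): no bracket -> illegal
(2,0): no bracket -> illegal
(2,1): flips 1 -> legal
(3,0): flips 1 -> legal
(4,1): no bracket -> illegal
(4,3): no bracket -> illegal
(5,0): no bracket -> illegal
(5,1): flips 1 -> legal
(5,2): flips 1 -> legal
(5,3): no bracket -> illegal
B mobility = 6
-- W to move --
(1,2): no bracket -> illegal
(1,3): no bracket -> illegal
(1,4): no bracket -> illegal
(2,1): no bracket -> illegal
(2,4): flips 2 -> legal
(2,5): no bracket -> illegal
(3,5): flips 3 -> legal
(4,1): no bracket -> illegal
(4,3): no bracket -> illegal
(4,4): flips 1 -> legal
(4,5): no bracket -> illegal
W mobility = 3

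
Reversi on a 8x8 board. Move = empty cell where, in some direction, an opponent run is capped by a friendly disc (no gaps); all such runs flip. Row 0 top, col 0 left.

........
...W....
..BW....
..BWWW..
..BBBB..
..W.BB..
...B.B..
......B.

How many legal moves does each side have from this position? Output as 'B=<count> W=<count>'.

-- B to move --
(0,2): no bracket -> illegal
(0,3): flips 3 -> legal
(0,4): flips 1 -> legal
(1,2): flips 2 -> legal
(1,4): flips 1 -> legal
(2,4): flips 3 -> legal
(2,5): flips 2 -> legal
(2,6): flips 1 -> legal
(3,6): flips 3 -> legal
(4,1): flips 1 -> legal
(4,6): no bracket -> illegal
(5,1): no bracket -> illegal
(5,3): no bracket -> illegal
(6,1): flips 1 -> legal
(6,2): flips 1 -> legal
B mobility = 11
-- W to move --
(1,1): flips 1 -> legal
(1,2): flips 3 -> legal
(2,1): flips 1 -> legal
(3,1): flips 2 -> legal
(3,6): no bracket -> illegal
(4,1): flips 1 -> legal
(4,6): no bracket -> illegal
(5,1): flips 1 -> legal
(5,3): flips 2 -> legal
(5,6): flips 1 -> legal
(6,2): no bracket -> illegal
(6,4): flips 2 -> legal
(6,6): flips 2 -> legal
(6,7): no bracket -> illegal
(7,2): no bracket -> illegal
(7,3): no bracket -> illegal
(7,4): flips 1 -> legal
(7,5): flips 3 -> legal
(7,7): no bracket -> illegal
W mobility = 12

Answer: B=11 W=12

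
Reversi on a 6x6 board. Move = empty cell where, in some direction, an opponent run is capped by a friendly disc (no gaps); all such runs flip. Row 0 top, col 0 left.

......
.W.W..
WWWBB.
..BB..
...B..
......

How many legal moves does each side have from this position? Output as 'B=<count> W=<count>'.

-- B to move --
(0,0): flips 2 -> legal
(0,1): no bracket -> illegal
(0,2): flips 1 -> legal
(0,3): flips 1 -> legal
(0,4): no bracket -> illegal
(1,0): flips 1 -> legal
(1,2): flips 1 -> legal
(1,4): no bracket -> illegal
(3,0): no bracket -> illegal
(3,1): no bracket -> illegal
B mobility = 5
-- W to move --
(1,2): no bracket -> illegal
(1,4): no bracket -> illegal
(1,5): no bracket -> illegal
(2,5): flips 2 -> legal
(3,1): no bracket -> illegal
(3,4): no bracket -> illegal
(3,5): flips 1 -> legal
(4,1): no bracket -> illegal
(4,2): flips 1 -> legal
(4,4): flips 1 -> legal
(5,2): no bracket -> illegal
(5,3): flips 3 -> legal
(5,4): flips 2 -> legal
W mobility = 6

Answer: B=5 W=6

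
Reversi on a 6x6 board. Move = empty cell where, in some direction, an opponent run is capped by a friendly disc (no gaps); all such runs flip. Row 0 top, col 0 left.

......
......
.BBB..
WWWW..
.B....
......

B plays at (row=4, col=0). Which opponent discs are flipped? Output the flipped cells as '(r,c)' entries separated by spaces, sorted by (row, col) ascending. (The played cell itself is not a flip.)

Answer: (3,1)

Derivation:
Dir NW: edge -> no flip
Dir N: opp run (3,0), next='.' -> no flip
Dir NE: opp run (3,1) capped by B -> flip
Dir W: edge -> no flip
Dir E: first cell 'B' (not opp) -> no flip
Dir SW: edge -> no flip
Dir S: first cell '.' (not opp) -> no flip
Dir SE: first cell '.' (not opp) -> no flip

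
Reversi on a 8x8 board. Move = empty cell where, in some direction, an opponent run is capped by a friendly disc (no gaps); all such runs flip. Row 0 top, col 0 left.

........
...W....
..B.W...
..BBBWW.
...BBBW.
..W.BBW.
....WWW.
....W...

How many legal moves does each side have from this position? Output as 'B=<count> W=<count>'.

Answer: B=15 W=8

Derivation:
-- B to move --
(0,2): no bracket -> illegal
(0,3): no bracket -> illegal
(0,4): flips 1 -> legal
(1,2): no bracket -> illegal
(1,4): flips 1 -> legal
(1,5): flips 1 -> legal
(2,3): no bracket -> illegal
(2,5): flips 1 -> legal
(2,6): flips 1 -> legal
(2,7): flips 1 -> legal
(3,7): flips 3 -> legal
(4,1): no bracket -> illegal
(4,2): no bracket -> illegal
(4,7): flips 1 -> legal
(5,1): no bracket -> illegal
(5,3): no bracket -> illegal
(5,7): flips 1 -> legal
(6,1): flips 1 -> legal
(6,2): no bracket -> illegal
(6,3): no bracket -> illegal
(6,7): flips 1 -> legal
(7,3): flips 1 -> legal
(7,5): flips 1 -> legal
(7,6): flips 1 -> legal
(7,7): flips 1 -> legal
B mobility = 15
-- W to move --
(1,1): flips 4 -> legal
(1,2): no bracket -> illegal
(2,1): flips 3 -> legal
(2,3): flips 2 -> legal
(2,5): flips 2 -> legal
(3,1): flips 4 -> legal
(4,1): no bracket -> illegal
(4,2): flips 4 -> legal
(5,3): flips 3 -> legal
(6,3): flips 2 -> legal
W mobility = 8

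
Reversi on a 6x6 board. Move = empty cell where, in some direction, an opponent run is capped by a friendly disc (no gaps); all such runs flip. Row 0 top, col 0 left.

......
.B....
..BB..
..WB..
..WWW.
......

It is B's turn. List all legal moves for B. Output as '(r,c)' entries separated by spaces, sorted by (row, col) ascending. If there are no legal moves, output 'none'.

Answer: (3,1) (4,1) (5,1) (5,2) (5,3) (5,5)

Derivation:
(2,1): no bracket -> illegal
(3,1): flips 1 -> legal
(3,4): no bracket -> illegal
(3,5): no bracket -> illegal
(4,1): flips 1 -> legal
(4,5): no bracket -> illegal
(5,1): flips 1 -> legal
(5,2): flips 2 -> legal
(5,3): flips 1 -> legal
(5,4): no bracket -> illegal
(5,5): flips 1 -> legal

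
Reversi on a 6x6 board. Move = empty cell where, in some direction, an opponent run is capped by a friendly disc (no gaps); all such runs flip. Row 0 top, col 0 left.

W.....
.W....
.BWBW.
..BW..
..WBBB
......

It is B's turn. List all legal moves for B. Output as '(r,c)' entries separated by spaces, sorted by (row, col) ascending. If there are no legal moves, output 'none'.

(0,1): flips 1 -> legal
(0,2): no bracket -> illegal
(1,0): no bracket -> illegal
(1,2): flips 1 -> legal
(1,3): no bracket -> illegal
(1,4): no bracket -> illegal
(1,5): no bracket -> illegal
(2,0): no bracket -> illegal
(2,5): flips 1 -> legal
(3,1): no bracket -> illegal
(3,4): flips 1 -> legal
(3,5): no bracket -> illegal
(4,1): flips 1 -> legal
(5,1): no bracket -> illegal
(5,2): flips 1 -> legal
(5,3): no bracket -> illegal

Answer: (0,1) (1,2) (2,5) (3,4) (4,1) (5,2)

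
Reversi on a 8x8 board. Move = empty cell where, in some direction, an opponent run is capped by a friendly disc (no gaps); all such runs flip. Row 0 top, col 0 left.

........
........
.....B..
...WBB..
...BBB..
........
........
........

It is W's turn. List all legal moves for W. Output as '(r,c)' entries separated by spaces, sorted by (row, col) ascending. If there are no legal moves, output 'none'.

Answer: (3,6) (5,3) (5,5)

Derivation:
(1,4): no bracket -> illegal
(1,5): no bracket -> illegal
(1,6): no bracket -> illegal
(2,3): no bracket -> illegal
(2,4): no bracket -> illegal
(2,6): no bracket -> illegal
(3,2): no bracket -> illegal
(3,6): flips 2 -> legal
(4,2): no bracket -> illegal
(4,6): no bracket -> illegal
(5,2): no bracket -> illegal
(5,3): flips 1 -> legal
(5,4): no bracket -> illegal
(5,5): flips 1 -> legal
(5,6): no bracket -> illegal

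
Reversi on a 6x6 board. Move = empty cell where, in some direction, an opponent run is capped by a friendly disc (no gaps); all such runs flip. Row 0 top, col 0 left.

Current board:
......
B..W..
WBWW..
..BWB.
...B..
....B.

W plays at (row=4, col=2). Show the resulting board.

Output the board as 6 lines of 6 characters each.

Place W at (4,2); scan 8 dirs for brackets.
Dir NW: first cell '.' (not opp) -> no flip
Dir N: opp run (3,2) capped by W -> flip
Dir NE: first cell 'W' (not opp) -> no flip
Dir W: first cell '.' (not opp) -> no flip
Dir E: opp run (4,3), next='.' -> no flip
Dir SW: first cell '.' (not opp) -> no flip
Dir S: first cell '.' (not opp) -> no flip
Dir SE: first cell '.' (not opp) -> no flip
All flips: (3,2)

Answer: ......
B..W..
WBWW..
..WWB.
..WB..
....B.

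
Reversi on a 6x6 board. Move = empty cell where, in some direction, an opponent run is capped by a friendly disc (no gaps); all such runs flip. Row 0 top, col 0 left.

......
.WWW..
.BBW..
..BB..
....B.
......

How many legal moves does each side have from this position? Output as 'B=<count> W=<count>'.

Answer: B=7 W=7

Derivation:
-- B to move --
(0,0): flips 1 -> legal
(0,1): flips 1 -> legal
(0,2): flips 1 -> legal
(0,3): flips 3 -> legal
(0,4): flips 1 -> legal
(1,0): no bracket -> illegal
(1,4): flips 1 -> legal
(2,0): no bracket -> illegal
(2,4): flips 1 -> legal
(3,4): no bracket -> illegal
B mobility = 7
-- W to move --
(1,0): no bracket -> illegal
(2,0): flips 2 -> legal
(2,4): no bracket -> illegal
(3,0): flips 1 -> legal
(3,1): flips 2 -> legal
(3,4): no bracket -> illegal
(3,5): no bracket -> illegal
(4,1): flips 1 -> legal
(4,2): flips 2 -> legal
(4,3): flips 1 -> legal
(4,5): no bracket -> illegal
(5,3): no bracket -> illegal
(5,4): no bracket -> illegal
(5,5): flips 3 -> legal
W mobility = 7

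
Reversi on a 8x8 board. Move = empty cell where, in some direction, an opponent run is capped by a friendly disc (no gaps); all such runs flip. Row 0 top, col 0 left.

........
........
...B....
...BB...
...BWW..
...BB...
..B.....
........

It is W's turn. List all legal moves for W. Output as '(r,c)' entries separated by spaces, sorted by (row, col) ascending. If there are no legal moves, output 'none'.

Answer: (1,2) (2,2) (2,4) (4,2) (6,3) (6,4) (7,1)

Derivation:
(1,2): flips 2 -> legal
(1,3): no bracket -> illegal
(1,4): no bracket -> illegal
(2,2): flips 1 -> legal
(2,4): flips 1 -> legal
(2,5): no bracket -> illegal
(3,2): no bracket -> illegal
(3,5): no bracket -> illegal
(4,2): flips 1 -> legal
(5,1): no bracket -> illegal
(5,2): no bracket -> illegal
(5,5): no bracket -> illegal
(6,1): no bracket -> illegal
(6,3): flips 1 -> legal
(6,4): flips 1 -> legal
(6,5): no bracket -> illegal
(7,1): flips 2 -> legal
(7,2): no bracket -> illegal
(7,3): no bracket -> illegal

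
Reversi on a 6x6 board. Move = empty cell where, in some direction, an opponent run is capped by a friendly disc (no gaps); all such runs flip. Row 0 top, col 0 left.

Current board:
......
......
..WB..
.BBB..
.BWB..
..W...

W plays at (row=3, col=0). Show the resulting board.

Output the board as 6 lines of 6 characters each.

Answer: ......
......
..WB..
WBBB..
.WWB..
..W...

Derivation:
Place W at (3,0); scan 8 dirs for brackets.
Dir NW: edge -> no flip
Dir N: first cell '.' (not opp) -> no flip
Dir NE: first cell '.' (not opp) -> no flip
Dir W: edge -> no flip
Dir E: opp run (3,1) (3,2) (3,3), next='.' -> no flip
Dir SW: edge -> no flip
Dir S: first cell '.' (not opp) -> no flip
Dir SE: opp run (4,1) capped by W -> flip
All flips: (4,1)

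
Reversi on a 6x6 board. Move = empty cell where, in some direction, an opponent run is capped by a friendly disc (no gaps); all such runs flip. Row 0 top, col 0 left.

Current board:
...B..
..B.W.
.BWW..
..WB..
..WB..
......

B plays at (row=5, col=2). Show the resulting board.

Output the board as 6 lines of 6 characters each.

Place B at (5,2); scan 8 dirs for brackets.
Dir NW: first cell '.' (not opp) -> no flip
Dir N: opp run (4,2) (3,2) (2,2) capped by B -> flip
Dir NE: first cell 'B' (not opp) -> no flip
Dir W: first cell '.' (not opp) -> no flip
Dir E: first cell '.' (not opp) -> no flip
Dir SW: edge -> no flip
Dir S: edge -> no flip
Dir SE: edge -> no flip
All flips: (2,2) (3,2) (4,2)

Answer: ...B..
..B.W.
.BBW..
..BB..
..BB..
..B...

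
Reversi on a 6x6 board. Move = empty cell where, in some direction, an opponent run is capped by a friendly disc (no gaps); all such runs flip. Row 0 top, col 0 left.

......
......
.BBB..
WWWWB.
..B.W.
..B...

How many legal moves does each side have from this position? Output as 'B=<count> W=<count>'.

Answer: B=7 W=9

Derivation:
-- B to move --
(2,0): flips 1 -> legal
(2,4): flips 1 -> legal
(3,5): no bracket -> illegal
(4,0): flips 1 -> legal
(4,1): flips 2 -> legal
(4,3): flips 2 -> legal
(4,5): no bracket -> illegal
(5,3): no bracket -> illegal
(5,4): flips 1 -> legal
(5,5): flips 2 -> legal
B mobility = 7
-- W to move --
(1,0): flips 1 -> legal
(1,1): flips 2 -> legal
(1,2): flips 2 -> legal
(1,3): flips 2 -> legal
(1,4): flips 1 -> legal
(2,0): no bracket -> illegal
(2,4): flips 1 -> legal
(2,5): no bracket -> illegal
(3,5): flips 1 -> legal
(4,1): no bracket -> illegal
(4,3): no bracket -> illegal
(4,5): no bracket -> illegal
(5,1): flips 1 -> legal
(5,3): flips 1 -> legal
W mobility = 9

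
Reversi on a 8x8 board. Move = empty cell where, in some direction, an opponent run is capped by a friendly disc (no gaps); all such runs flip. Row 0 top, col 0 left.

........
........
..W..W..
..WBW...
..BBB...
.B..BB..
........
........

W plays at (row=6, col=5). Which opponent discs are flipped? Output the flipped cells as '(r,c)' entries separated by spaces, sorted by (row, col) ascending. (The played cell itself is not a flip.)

Answer: (4,3) (5,4)

Derivation:
Dir NW: opp run (5,4) (4,3) capped by W -> flip
Dir N: opp run (5,5), next='.' -> no flip
Dir NE: first cell '.' (not opp) -> no flip
Dir W: first cell '.' (not opp) -> no flip
Dir E: first cell '.' (not opp) -> no flip
Dir SW: first cell '.' (not opp) -> no flip
Dir S: first cell '.' (not opp) -> no flip
Dir SE: first cell '.' (not opp) -> no flip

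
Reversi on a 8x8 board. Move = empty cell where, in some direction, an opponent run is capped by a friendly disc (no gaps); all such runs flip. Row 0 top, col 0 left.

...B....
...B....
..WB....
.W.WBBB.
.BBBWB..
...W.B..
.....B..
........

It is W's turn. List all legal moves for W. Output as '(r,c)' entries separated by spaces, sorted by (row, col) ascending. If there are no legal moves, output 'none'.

(0,2): no bracket -> illegal
(0,4): flips 1 -> legal
(1,2): no bracket -> illegal
(1,4): no bracket -> illegal
(2,4): flips 2 -> legal
(2,5): no bracket -> illegal
(2,6): flips 1 -> legal
(2,7): no bracket -> illegal
(3,0): no bracket -> illegal
(3,2): no bracket -> illegal
(3,7): flips 3 -> legal
(4,0): flips 3 -> legal
(4,6): flips 1 -> legal
(4,7): no bracket -> illegal
(5,0): no bracket -> illegal
(5,1): flips 2 -> legal
(5,2): no bracket -> illegal
(5,4): no bracket -> illegal
(5,6): no bracket -> illegal
(6,4): no bracket -> illegal
(6,6): flips 1 -> legal
(7,4): no bracket -> illegal
(7,5): no bracket -> illegal
(7,6): no bracket -> illegal

Answer: (0,4) (2,4) (2,6) (3,7) (4,0) (4,6) (5,1) (6,6)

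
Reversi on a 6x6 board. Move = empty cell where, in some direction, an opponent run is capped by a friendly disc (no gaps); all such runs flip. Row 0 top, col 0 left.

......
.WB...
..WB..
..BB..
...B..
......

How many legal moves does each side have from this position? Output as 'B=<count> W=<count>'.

-- B to move --
(0,0): flips 2 -> legal
(0,1): no bracket -> illegal
(0,2): no bracket -> illegal
(1,0): flips 1 -> legal
(1,3): no bracket -> illegal
(2,0): no bracket -> illegal
(2,1): flips 1 -> legal
(3,1): no bracket -> illegal
B mobility = 3
-- W to move --
(0,1): no bracket -> illegal
(0,2): flips 1 -> legal
(0,3): no bracket -> illegal
(1,3): flips 1 -> legal
(1,4): no bracket -> illegal
(2,1): no bracket -> illegal
(2,4): flips 1 -> legal
(3,1): no bracket -> illegal
(3,4): no bracket -> illegal
(4,1): no bracket -> illegal
(4,2): flips 1 -> legal
(4,4): flips 1 -> legal
(5,2): no bracket -> illegal
(5,3): no bracket -> illegal
(5,4): no bracket -> illegal
W mobility = 5

Answer: B=3 W=5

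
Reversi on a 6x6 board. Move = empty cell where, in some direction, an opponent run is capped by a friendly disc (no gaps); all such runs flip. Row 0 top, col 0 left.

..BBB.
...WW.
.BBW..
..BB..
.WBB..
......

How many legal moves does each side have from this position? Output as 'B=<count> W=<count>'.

-- B to move --
(0,5): flips 2 -> legal
(1,2): no bracket -> illegal
(1,5): no bracket -> illegal
(2,4): flips 3 -> legal
(2,5): flips 1 -> legal
(3,0): no bracket -> illegal
(3,1): no bracket -> illegal
(3,4): no bracket -> illegal
(4,0): flips 1 -> legal
(5,0): flips 1 -> legal
(5,1): no bracket -> illegal
(5,2): no bracket -> illegal
B mobility = 5
-- W to move --
(0,1): no bracket -> illegal
(0,5): no bracket -> illegal
(1,0): no bracket -> illegal
(1,1): no bracket -> illegal
(1,2): no bracket -> illegal
(1,5): no bracket -> illegal
(2,0): flips 2 -> legal
(2,4): no bracket -> illegal
(3,0): no bracket -> illegal
(3,1): flips 1 -> legal
(3,4): no bracket -> illegal
(4,4): flips 2 -> legal
(5,1): no bracket -> illegal
(5,2): no bracket -> illegal
(5,3): flips 2 -> legal
(5,4): no bracket -> illegal
W mobility = 4

Answer: B=5 W=4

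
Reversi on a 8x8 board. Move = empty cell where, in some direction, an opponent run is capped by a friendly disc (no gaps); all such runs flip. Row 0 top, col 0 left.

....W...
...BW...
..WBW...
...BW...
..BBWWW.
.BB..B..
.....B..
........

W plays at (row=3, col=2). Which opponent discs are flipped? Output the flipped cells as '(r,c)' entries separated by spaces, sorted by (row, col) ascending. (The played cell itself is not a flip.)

Answer: (2,3) (3,3)

Derivation:
Dir NW: first cell '.' (not opp) -> no flip
Dir N: first cell 'W' (not opp) -> no flip
Dir NE: opp run (2,3) capped by W -> flip
Dir W: first cell '.' (not opp) -> no flip
Dir E: opp run (3,3) capped by W -> flip
Dir SW: first cell '.' (not opp) -> no flip
Dir S: opp run (4,2) (5,2), next='.' -> no flip
Dir SE: opp run (4,3), next='.' -> no flip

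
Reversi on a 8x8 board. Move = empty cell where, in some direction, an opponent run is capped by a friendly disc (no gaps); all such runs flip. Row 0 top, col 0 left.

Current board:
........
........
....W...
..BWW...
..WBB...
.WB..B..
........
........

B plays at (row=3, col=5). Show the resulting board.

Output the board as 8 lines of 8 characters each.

Answer: ........
........
....W...
..BBBB..
..WBB...
.WB..B..
........
........

Derivation:
Place B at (3,5); scan 8 dirs for brackets.
Dir NW: opp run (2,4), next='.' -> no flip
Dir N: first cell '.' (not opp) -> no flip
Dir NE: first cell '.' (not opp) -> no flip
Dir W: opp run (3,4) (3,3) capped by B -> flip
Dir E: first cell '.' (not opp) -> no flip
Dir SW: first cell 'B' (not opp) -> no flip
Dir S: first cell '.' (not opp) -> no flip
Dir SE: first cell '.' (not opp) -> no flip
All flips: (3,3) (3,4)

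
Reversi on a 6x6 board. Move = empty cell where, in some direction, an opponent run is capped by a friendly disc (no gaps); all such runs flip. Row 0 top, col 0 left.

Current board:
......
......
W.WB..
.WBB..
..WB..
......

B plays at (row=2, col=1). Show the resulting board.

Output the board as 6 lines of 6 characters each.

Answer: ......
......
WBBB..
.WBB..
..WB..
......

Derivation:
Place B at (2,1); scan 8 dirs for brackets.
Dir NW: first cell '.' (not opp) -> no flip
Dir N: first cell '.' (not opp) -> no flip
Dir NE: first cell '.' (not opp) -> no flip
Dir W: opp run (2,0), next=edge -> no flip
Dir E: opp run (2,2) capped by B -> flip
Dir SW: first cell '.' (not opp) -> no flip
Dir S: opp run (3,1), next='.' -> no flip
Dir SE: first cell 'B' (not opp) -> no flip
All flips: (2,2)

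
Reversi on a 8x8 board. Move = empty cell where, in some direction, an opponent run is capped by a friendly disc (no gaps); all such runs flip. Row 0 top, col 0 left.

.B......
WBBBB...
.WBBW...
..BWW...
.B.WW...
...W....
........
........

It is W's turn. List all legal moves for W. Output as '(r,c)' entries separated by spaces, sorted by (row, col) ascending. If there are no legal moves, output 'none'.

(0,0): flips 2 -> legal
(0,2): flips 1 -> legal
(0,3): flips 3 -> legal
(0,4): flips 1 -> legal
(0,5): no bracket -> illegal
(1,5): flips 4 -> legal
(2,0): no bracket -> illegal
(2,5): no bracket -> illegal
(3,0): no bracket -> illegal
(3,1): flips 1 -> legal
(4,0): no bracket -> illegal
(4,2): no bracket -> illegal
(5,0): no bracket -> illegal
(5,1): no bracket -> illegal
(5,2): no bracket -> illegal

Answer: (0,0) (0,2) (0,3) (0,4) (1,5) (3,1)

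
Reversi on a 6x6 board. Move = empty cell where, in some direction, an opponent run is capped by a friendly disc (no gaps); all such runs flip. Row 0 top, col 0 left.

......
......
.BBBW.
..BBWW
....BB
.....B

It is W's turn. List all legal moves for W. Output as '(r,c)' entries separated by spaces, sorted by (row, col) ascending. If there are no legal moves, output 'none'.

(1,0): no bracket -> illegal
(1,1): no bracket -> illegal
(1,2): flips 1 -> legal
(1,3): no bracket -> illegal
(1,4): no bracket -> illegal
(2,0): flips 3 -> legal
(3,0): no bracket -> illegal
(3,1): flips 2 -> legal
(4,1): no bracket -> illegal
(4,2): flips 1 -> legal
(4,3): no bracket -> illegal
(5,3): flips 1 -> legal
(5,4): flips 1 -> legal

Answer: (1,2) (2,0) (3,1) (4,2) (5,3) (5,4)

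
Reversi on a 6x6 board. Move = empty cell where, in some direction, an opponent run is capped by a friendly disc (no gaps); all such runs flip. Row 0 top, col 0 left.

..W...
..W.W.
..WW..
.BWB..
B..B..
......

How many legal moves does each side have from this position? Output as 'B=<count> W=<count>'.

-- B to move --
(0,1): no bracket -> illegal
(0,3): no bracket -> illegal
(0,4): no bracket -> illegal
(0,5): no bracket -> illegal
(1,1): flips 1 -> legal
(1,3): flips 2 -> legal
(1,5): no bracket -> illegal
(2,1): flips 1 -> legal
(2,4): no bracket -> illegal
(2,5): no bracket -> illegal
(3,4): no bracket -> illegal
(4,1): no bracket -> illegal
(4,2): no bracket -> illegal
B mobility = 3
-- W to move --
(2,0): no bracket -> illegal
(2,1): no bracket -> illegal
(2,4): no bracket -> illegal
(3,0): flips 1 -> legal
(3,4): flips 1 -> legal
(4,1): no bracket -> illegal
(4,2): no bracket -> illegal
(4,4): flips 1 -> legal
(5,0): no bracket -> illegal
(5,1): no bracket -> illegal
(5,2): no bracket -> illegal
(5,3): flips 2 -> legal
(5,4): flips 1 -> legal
W mobility = 5

Answer: B=3 W=5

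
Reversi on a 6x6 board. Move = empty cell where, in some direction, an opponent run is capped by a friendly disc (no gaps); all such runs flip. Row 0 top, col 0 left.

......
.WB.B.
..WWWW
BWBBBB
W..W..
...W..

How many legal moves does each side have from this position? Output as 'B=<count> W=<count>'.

-- B to move --
(0,0): flips 2 -> legal
(0,1): no bracket -> illegal
(0,2): no bracket -> illegal
(1,0): flips 1 -> legal
(1,3): flips 2 -> legal
(1,5): flips 2 -> legal
(2,0): no bracket -> illegal
(2,1): no bracket -> illegal
(4,1): no bracket -> illegal
(4,2): no bracket -> illegal
(4,4): no bracket -> illegal
(5,0): flips 1 -> legal
(5,1): no bracket -> illegal
(5,2): flips 1 -> legal
(5,4): flips 1 -> legal
B mobility = 7
-- W to move --
(0,1): flips 1 -> legal
(0,2): flips 1 -> legal
(0,3): flips 1 -> legal
(0,4): flips 1 -> legal
(0,5): flips 1 -> legal
(1,3): flips 1 -> legal
(1,5): no bracket -> illegal
(2,0): flips 1 -> legal
(2,1): flips 1 -> legal
(4,1): flips 1 -> legal
(4,2): flips 2 -> legal
(4,4): flips 2 -> legal
(4,5): flips 2 -> legal
W mobility = 12

Answer: B=7 W=12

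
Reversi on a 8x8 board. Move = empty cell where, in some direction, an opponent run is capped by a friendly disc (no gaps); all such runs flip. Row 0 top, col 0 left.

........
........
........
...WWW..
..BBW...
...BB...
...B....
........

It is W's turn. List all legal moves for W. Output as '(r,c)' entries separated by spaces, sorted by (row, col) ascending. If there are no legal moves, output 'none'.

Answer: (4,1) (5,1) (5,2) (6,2) (6,4) (7,3)

Derivation:
(3,1): no bracket -> illegal
(3,2): no bracket -> illegal
(4,1): flips 2 -> legal
(4,5): no bracket -> illegal
(5,1): flips 1 -> legal
(5,2): flips 1 -> legal
(5,5): no bracket -> illegal
(6,2): flips 1 -> legal
(6,4): flips 1 -> legal
(6,5): no bracket -> illegal
(7,2): no bracket -> illegal
(7,3): flips 3 -> legal
(7,4): no bracket -> illegal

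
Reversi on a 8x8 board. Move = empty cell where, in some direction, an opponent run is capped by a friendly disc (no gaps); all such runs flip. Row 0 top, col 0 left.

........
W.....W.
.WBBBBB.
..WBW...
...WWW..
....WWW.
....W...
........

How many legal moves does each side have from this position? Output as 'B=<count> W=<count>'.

-- B to move --
(0,0): no bracket -> illegal
(0,1): no bracket -> illegal
(0,5): no bracket -> illegal
(0,6): flips 1 -> legal
(0,7): flips 1 -> legal
(1,1): no bracket -> illegal
(1,2): no bracket -> illegal
(1,5): no bracket -> illegal
(1,7): no bracket -> illegal
(2,0): flips 1 -> legal
(2,7): no bracket -> illegal
(3,0): no bracket -> illegal
(3,1): flips 1 -> legal
(3,5): flips 1 -> legal
(3,6): no bracket -> illegal
(4,1): flips 1 -> legal
(4,2): flips 1 -> legal
(4,6): no bracket -> illegal
(4,7): no bracket -> illegal
(5,2): flips 2 -> legal
(5,3): flips 1 -> legal
(5,7): no bracket -> illegal
(6,3): no bracket -> illegal
(6,5): no bracket -> illegal
(6,6): flips 2 -> legal
(6,7): flips 3 -> legal
(7,3): no bracket -> illegal
(7,4): flips 4 -> legal
(7,5): no bracket -> illegal
B mobility = 12
-- W to move --
(1,1): flips 2 -> legal
(1,2): flips 2 -> legal
(1,3): flips 2 -> legal
(1,4): flips 2 -> legal
(1,5): no bracket -> illegal
(1,7): no bracket -> illegal
(2,7): flips 5 -> legal
(3,1): no bracket -> illegal
(3,5): no bracket -> illegal
(3,6): flips 1 -> legal
(3,7): no bracket -> illegal
(4,2): no bracket -> illegal
W mobility = 6

Answer: B=12 W=6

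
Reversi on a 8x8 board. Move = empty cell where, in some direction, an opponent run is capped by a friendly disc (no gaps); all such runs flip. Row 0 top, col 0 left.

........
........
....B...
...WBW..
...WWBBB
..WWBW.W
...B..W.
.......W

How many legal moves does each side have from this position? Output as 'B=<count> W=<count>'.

-- B to move --
(2,2): no bracket -> illegal
(2,3): flips 3 -> legal
(2,5): flips 1 -> legal
(2,6): no bracket -> illegal
(3,2): flips 2 -> legal
(3,6): flips 1 -> legal
(4,1): flips 1 -> legal
(4,2): flips 3 -> legal
(5,1): flips 2 -> legal
(5,6): flips 1 -> legal
(6,1): flips 2 -> legal
(6,2): no bracket -> illegal
(6,4): flips 1 -> legal
(6,5): flips 1 -> legal
(6,7): flips 1 -> legal
(7,5): no bracket -> illegal
(7,6): no bracket -> illegal
B mobility = 12
-- W to move --
(1,3): flips 1 -> legal
(1,4): flips 2 -> legal
(1,5): flips 1 -> legal
(2,3): no bracket -> illegal
(2,5): flips 1 -> legal
(3,6): no bracket -> illegal
(3,7): flips 2 -> legal
(5,6): no bracket -> illegal
(6,2): no bracket -> illegal
(6,4): flips 1 -> legal
(6,5): flips 1 -> legal
(7,2): no bracket -> illegal
(7,3): flips 1 -> legal
(7,4): flips 1 -> legal
W mobility = 9

Answer: B=12 W=9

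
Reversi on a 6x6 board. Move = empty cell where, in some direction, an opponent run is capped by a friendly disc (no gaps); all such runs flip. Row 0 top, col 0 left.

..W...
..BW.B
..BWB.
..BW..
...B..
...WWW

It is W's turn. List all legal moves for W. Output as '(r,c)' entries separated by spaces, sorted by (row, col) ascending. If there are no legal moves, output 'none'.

(0,1): flips 1 -> legal
(0,3): no bracket -> illegal
(0,4): no bracket -> illegal
(0,5): no bracket -> illegal
(1,1): flips 2 -> legal
(1,4): no bracket -> illegal
(2,1): flips 3 -> legal
(2,5): flips 1 -> legal
(3,1): flips 2 -> legal
(3,4): no bracket -> illegal
(3,5): flips 1 -> legal
(4,1): flips 1 -> legal
(4,2): flips 3 -> legal
(4,4): no bracket -> illegal
(5,2): no bracket -> illegal

Answer: (0,1) (1,1) (2,1) (2,5) (3,1) (3,5) (4,1) (4,2)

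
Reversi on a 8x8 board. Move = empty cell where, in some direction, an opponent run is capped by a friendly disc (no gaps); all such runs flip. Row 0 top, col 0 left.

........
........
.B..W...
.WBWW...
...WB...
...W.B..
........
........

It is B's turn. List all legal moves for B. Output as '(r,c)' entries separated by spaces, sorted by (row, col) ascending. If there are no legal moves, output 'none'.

(1,3): no bracket -> illegal
(1,4): flips 2 -> legal
(1,5): no bracket -> illegal
(2,0): no bracket -> illegal
(2,2): flips 1 -> legal
(2,3): no bracket -> illegal
(2,5): no bracket -> illegal
(3,0): flips 1 -> legal
(3,5): flips 2 -> legal
(4,0): no bracket -> illegal
(4,1): flips 1 -> legal
(4,2): flips 1 -> legal
(4,5): no bracket -> illegal
(5,2): no bracket -> illegal
(5,4): flips 1 -> legal
(6,2): flips 1 -> legal
(6,3): no bracket -> illegal
(6,4): no bracket -> illegal

Answer: (1,4) (2,2) (3,0) (3,5) (4,1) (4,2) (5,4) (6,2)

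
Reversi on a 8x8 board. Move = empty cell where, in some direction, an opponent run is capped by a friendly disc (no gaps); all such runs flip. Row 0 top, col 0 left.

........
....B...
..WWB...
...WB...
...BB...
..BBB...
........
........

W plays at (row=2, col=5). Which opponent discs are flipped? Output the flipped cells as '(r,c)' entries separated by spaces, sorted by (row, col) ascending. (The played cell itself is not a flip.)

Answer: (2,4)

Derivation:
Dir NW: opp run (1,4), next='.' -> no flip
Dir N: first cell '.' (not opp) -> no flip
Dir NE: first cell '.' (not opp) -> no flip
Dir W: opp run (2,4) capped by W -> flip
Dir E: first cell '.' (not opp) -> no flip
Dir SW: opp run (3,4) (4,3) (5,2), next='.' -> no flip
Dir S: first cell '.' (not opp) -> no flip
Dir SE: first cell '.' (not opp) -> no flip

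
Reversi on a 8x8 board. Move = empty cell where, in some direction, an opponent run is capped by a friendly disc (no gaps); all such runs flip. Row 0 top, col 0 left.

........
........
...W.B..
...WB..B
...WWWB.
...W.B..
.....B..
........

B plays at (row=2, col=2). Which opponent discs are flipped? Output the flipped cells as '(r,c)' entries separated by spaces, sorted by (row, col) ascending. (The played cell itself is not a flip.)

Dir NW: first cell '.' (not opp) -> no flip
Dir N: first cell '.' (not opp) -> no flip
Dir NE: first cell '.' (not opp) -> no flip
Dir W: first cell '.' (not opp) -> no flip
Dir E: opp run (2,3), next='.' -> no flip
Dir SW: first cell '.' (not opp) -> no flip
Dir S: first cell '.' (not opp) -> no flip
Dir SE: opp run (3,3) (4,4) capped by B -> flip

Answer: (3,3) (4,4)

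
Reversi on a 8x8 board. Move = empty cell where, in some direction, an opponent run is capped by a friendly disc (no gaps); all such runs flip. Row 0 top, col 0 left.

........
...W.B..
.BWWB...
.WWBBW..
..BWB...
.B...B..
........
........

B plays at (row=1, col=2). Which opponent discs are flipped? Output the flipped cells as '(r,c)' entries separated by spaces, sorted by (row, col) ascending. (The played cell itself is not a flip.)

Answer: (2,2) (2,3) (3,2)

Derivation:
Dir NW: first cell '.' (not opp) -> no flip
Dir N: first cell '.' (not opp) -> no flip
Dir NE: first cell '.' (not opp) -> no flip
Dir W: first cell '.' (not opp) -> no flip
Dir E: opp run (1,3), next='.' -> no flip
Dir SW: first cell 'B' (not opp) -> no flip
Dir S: opp run (2,2) (3,2) capped by B -> flip
Dir SE: opp run (2,3) capped by B -> flip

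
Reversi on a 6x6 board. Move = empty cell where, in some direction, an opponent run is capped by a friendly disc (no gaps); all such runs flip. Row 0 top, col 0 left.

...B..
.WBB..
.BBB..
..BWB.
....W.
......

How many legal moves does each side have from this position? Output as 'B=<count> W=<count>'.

-- B to move --
(0,0): flips 1 -> legal
(0,1): flips 1 -> legal
(0,2): no bracket -> illegal
(1,0): flips 1 -> legal
(2,0): no bracket -> illegal
(2,4): no bracket -> illegal
(3,5): no bracket -> illegal
(4,2): no bracket -> illegal
(4,3): flips 1 -> legal
(4,5): no bracket -> illegal
(5,3): no bracket -> illegal
(5,4): flips 1 -> legal
(5,5): flips 2 -> legal
B mobility = 6
-- W to move --
(0,1): no bracket -> illegal
(0,2): no bracket -> illegal
(0,4): no bracket -> illegal
(1,0): no bracket -> illegal
(1,4): flips 2 -> legal
(2,0): no bracket -> illegal
(2,4): flips 1 -> legal
(2,5): no bracket -> illegal
(3,0): no bracket -> illegal
(3,1): flips 2 -> legal
(3,5): flips 1 -> legal
(4,1): no bracket -> illegal
(4,2): no bracket -> illegal
(4,3): no bracket -> illegal
(4,5): no bracket -> illegal
W mobility = 4

Answer: B=6 W=4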